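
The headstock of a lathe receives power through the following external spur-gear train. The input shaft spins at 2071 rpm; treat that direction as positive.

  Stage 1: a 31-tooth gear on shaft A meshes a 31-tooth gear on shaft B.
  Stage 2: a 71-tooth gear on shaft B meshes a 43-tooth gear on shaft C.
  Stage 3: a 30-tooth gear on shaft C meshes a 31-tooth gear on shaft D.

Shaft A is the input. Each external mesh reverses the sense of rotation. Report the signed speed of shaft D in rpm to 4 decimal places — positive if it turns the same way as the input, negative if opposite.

-3309.2498 rpm (opposite to input, |ω| = 3309.2498 rpm)

Stage 1 [31T→31T]: ω = 2071.0000×31/31 = 2071.0000 rpm, dir flips to −; running = −2071.0000
Stage 2 [71T→43T]: ω = 2071.0000×71/43 = 3419.5581 rpm, dir flips to +; running = +3419.5581
Stage 3 [30T→31T]: ω = 3419.5581×30/31 = 3309.2498 rpm, dir flips to −; running = −3309.2498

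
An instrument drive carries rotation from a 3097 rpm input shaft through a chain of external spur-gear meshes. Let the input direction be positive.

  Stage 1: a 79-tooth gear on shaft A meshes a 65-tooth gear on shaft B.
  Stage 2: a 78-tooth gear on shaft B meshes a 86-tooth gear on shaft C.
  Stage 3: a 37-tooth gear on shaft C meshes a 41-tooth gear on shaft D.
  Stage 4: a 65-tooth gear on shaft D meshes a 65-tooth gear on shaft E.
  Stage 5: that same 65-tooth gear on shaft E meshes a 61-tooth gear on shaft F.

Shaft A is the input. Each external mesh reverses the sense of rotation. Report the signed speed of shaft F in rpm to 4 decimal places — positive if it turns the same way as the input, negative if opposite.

-3282.8609 rpm (opposite to input, |ω| = 3282.8609 rpm)

Stage 1 [79T→65T]: ω = 3097.0000×79/65 = 3764.0462 rpm, dir flips to −; running = −3764.0462
Stage 2 [78T→86T]: ω = 3764.0462×78/86 = 3413.9023 rpm, dir flips to +; running = +3413.9023
Stage 3 [37T→41T]: ω = 3413.9023×37/41 = 3080.8387 rpm, dir flips to −; running = −3080.8387
Stage 4 [65T→65T]: ω = 3080.8387×65/65 = 3080.8387 rpm, dir flips to +; running = +3080.8387
Stage 5 [65T→61T]: ω = 3080.8387×65/61 = 3282.8609 rpm, dir flips to −; running = −3282.8609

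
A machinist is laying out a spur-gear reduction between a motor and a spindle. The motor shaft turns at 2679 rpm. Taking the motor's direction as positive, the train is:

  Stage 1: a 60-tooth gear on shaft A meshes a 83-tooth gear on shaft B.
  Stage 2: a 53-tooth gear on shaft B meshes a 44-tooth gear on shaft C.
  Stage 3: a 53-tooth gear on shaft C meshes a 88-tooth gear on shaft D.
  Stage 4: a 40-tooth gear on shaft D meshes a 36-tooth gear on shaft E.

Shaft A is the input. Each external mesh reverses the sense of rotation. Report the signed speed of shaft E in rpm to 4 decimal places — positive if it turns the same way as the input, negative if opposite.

+1561.0606 rpm (same as input, |ω| = 1561.0606 rpm)

Stage 1 [60T→83T]: ω = 2679.0000×60/83 = 1936.6265 rpm, dir flips to −; running = −1936.6265
Stage 2 [53T→44T]: ω = 1936.6265×53/44 = 2332.7547 rpm, dir flips to +; running = +2332.7547
Stage 3 [53T→88T]: ω = 2332.7547×53/88 = 1404.9545 rpm, dir flips to −; running = −1404.9545
Stage 4 [40T→36T]: ω = 1404.9545×40/36 = 1561.0606 rpm, dir flips to +; running = +1561.0606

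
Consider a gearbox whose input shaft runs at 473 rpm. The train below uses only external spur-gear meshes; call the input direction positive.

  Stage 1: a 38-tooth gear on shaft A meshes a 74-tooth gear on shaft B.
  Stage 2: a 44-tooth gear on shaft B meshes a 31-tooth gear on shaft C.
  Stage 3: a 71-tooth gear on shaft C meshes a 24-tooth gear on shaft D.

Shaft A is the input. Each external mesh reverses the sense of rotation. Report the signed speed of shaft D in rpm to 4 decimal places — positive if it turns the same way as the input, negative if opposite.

-1019.8848 rpm (opposite to input, |ω| = 1019.8848 rpm)

Stage 1 [38T→74T]: ω = 473.0000×38/74 = 242.8919 rpm, dir flips to −; running = −242.8919
Stage 2 [44T→31T]: ω = 242.8919×44/31 = 344.7498 rpm, dir flips to +; running = +344.7498
Stage 3 [71T→24T]: ω = 344.7498×71/24 = 1019.8848 rpm, dir flips to −; running = −1019.8848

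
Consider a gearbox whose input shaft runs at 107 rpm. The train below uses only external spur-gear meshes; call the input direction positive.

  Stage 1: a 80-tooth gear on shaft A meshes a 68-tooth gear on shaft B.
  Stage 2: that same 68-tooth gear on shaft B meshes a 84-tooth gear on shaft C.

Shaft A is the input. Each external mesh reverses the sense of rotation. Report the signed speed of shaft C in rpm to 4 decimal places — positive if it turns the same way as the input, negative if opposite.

+101.9048 rpm (same as input, |ω| = 101.9048 rpm)

Stage 1 [80T→68T]: ω = 107.0000×80/68 = 125.8824 rpm, dir flips to −; running = −125.8824
Stage 2 [68T→84T]: ω = 125.8824×68/84 = 101.9048 rpm, dir flips to +; running = +101.9048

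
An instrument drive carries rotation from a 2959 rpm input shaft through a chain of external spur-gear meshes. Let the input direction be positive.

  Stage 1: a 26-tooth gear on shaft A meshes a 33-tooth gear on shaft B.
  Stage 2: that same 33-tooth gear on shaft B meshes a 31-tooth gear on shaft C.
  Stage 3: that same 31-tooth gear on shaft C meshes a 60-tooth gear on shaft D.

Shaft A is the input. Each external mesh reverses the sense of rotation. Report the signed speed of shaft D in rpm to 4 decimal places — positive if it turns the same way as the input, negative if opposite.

Stage 1 [26T→33T]: ω = 2959.0000×26/33 = 2331.3333 rpm, dir flips to −; running = −2331.3333
Stage 2 [33T→31T]: ω = 2331.3333×33/31 = 2481.7419 rpm, dir flips to +; running = +2481.7419
Stage 3 [31T→60T]: ω = 2481.7419×31/60 = 1282.2333 rpm, dir flips to −; running = −1282.2333

-1282.2333 rpm (opposite to input, |ω| = 1282.2333 rpm)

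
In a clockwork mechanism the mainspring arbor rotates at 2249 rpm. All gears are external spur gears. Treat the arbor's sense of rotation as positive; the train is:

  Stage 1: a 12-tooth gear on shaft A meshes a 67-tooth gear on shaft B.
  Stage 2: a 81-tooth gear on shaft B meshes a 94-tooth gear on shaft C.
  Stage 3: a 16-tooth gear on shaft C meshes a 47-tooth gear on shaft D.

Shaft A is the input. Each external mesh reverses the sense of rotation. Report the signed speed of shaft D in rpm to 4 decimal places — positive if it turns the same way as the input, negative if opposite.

-118.1613 rpm (opposite to input, |ω| = 118.1613 rpm)

Stage 1 [12T→67T]: ω = 2249.0000×12/67 = 402.8060 rpm, dir flips to −; running = −402.8060
Stage 2 [81T→94T]: ω = 402.8060×81/94 = 347.0988 rpm, dir flips to +; running = +347.0988
Stage 3 [16T→47T]: ω = 347.0988×16/47 = 118.1613 rpm, dir flips to −; running = −118.1613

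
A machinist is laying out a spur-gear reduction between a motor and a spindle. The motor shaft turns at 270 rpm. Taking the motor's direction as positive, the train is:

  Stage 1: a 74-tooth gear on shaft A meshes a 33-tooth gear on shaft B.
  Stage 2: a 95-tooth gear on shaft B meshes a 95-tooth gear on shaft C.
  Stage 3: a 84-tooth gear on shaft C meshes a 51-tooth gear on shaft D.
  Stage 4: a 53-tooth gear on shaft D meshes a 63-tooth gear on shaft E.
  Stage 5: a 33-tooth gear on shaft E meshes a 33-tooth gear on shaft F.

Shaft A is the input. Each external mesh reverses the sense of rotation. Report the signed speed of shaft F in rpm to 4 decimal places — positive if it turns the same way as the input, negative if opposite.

Stage 1 [74T→33T]: ω = 270.0000×74/33 = 605.4545 rpm, dir flips to −; running = −605.4545
Stage 2 [95T→95T]: ω = 605.4545×95/95 = 605.4545 rpm, dir flips to +; running = +605.4545
Stage 3 [84T→51T]: ω = 605.4545×84/51 = 997.2193 rpm, dir flips to −; running = −997.2193
Stage 4 [53T→63T]: ω = 997.2193×53/63 = 838.9305 rpm, dir flips to +; running = +838.9305
Stage 5 [33T→33T]: ω = 838.9305×33/33 = 838.9305 rpm, dir flips to −; running = −838.9305

-838.9305 rpm (opposite to input, |ω| = 838.9305 rpm)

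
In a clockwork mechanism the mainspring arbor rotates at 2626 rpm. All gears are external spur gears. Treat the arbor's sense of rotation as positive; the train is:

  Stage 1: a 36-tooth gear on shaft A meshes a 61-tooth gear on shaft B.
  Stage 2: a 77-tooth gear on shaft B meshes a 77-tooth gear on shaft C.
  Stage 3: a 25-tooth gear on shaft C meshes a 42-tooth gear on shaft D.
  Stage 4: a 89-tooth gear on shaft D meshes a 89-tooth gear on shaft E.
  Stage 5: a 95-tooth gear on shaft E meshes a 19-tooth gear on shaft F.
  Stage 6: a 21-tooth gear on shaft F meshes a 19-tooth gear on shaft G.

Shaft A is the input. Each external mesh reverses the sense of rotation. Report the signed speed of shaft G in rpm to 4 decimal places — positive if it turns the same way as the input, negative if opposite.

+5097.9292 rpm (same as input, |ω| = 5097.9292 rpm)

Stage 1 [36T→61T]: ω = 2626.0000×36/61 = 1549.7705 rpm, dir flips to −; running = −1549.7705
Stage 2 [77T→77T]: ω = 1549.7705×77/77 = 1549.7705 rpm, dir flips to +; running = +1549.7705
Stage 3 [25T→42T]: ω = 1549.7705×25/42 = 922.4824 rpm, dir flips to −; running = −922.4824
Stage 4 [89T→89T]: ω = 922.4824×89/89 = 922.4824 rpm, dir flips to +; running = +922.4824
Stage 5 [95T→19T]: ω = 922.4824×95/19 = 4612.4122 rpm, dir flips to −; running = −4612.4122
Stage 6 [21T→19T]: ω = 4612.4122×21/19 = 5097.9292 rpm, dir flips to +; running = +5097.9292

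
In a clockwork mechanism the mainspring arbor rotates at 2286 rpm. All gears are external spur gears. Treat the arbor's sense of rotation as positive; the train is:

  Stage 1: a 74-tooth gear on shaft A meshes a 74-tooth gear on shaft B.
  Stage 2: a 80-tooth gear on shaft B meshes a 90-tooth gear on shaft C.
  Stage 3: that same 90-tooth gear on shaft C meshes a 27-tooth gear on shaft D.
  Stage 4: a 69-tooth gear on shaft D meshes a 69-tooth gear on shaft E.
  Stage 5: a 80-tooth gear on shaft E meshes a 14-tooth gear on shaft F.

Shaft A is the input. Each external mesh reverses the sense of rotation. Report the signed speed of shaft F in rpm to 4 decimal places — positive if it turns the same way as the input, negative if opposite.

-38704.7619 rpm (opposite to input, |ω| = 38704.7619 rpm)

Stage 1 [74T→74T]: ω = 2286.0000×74/74 = 2286.0000 rpm, dir flips to −; running = −2286.0000
Stage 2 [80T→90T]: ω = 2286.0000×80/90 = 2032.0000 rpm, dir flips to +; running = +2032.0000
Stage 3 [90T→27T]: ω = 2032.0000×90/27 = 6773.3333 rpm, dir flips to −; running = −6773.3333
Stage 4 [69T→69T]: ω = 6773.3333×69/69 = 6773.3333 rpm, dir flips to +; running = +6773.3333
Stage 5 [80T→14T]: ω = 6773.3333×80/14 = 38704.7619 rpm, dir flips to −; running = −38704.7619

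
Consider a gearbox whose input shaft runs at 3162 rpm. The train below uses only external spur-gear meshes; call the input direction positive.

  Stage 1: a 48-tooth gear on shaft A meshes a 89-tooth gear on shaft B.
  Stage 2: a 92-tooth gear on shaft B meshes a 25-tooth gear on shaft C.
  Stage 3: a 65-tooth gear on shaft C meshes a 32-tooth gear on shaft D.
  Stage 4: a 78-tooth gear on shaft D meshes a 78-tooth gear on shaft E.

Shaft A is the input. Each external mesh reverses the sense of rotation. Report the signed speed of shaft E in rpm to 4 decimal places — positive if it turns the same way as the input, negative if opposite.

+12747.4787 rpm (same as input, |ω| = 12747.4787 rpm)

Stage 1 [48T→89T]: ω = 3162.0000×48/89 = 1705.3483 rpm, dir flips to −; running = −1705.3483
Stage 2 [92T→25T]: ω = 1705.3483×92/25 = 6275.6818 rpm, dir flips to +; running = +6275.6818
Stage 3 [65T→32T]: ω = 6275.6818×65/32 = 12747.4787 rpm, dir flips to −; running = −12747.4787
Stage 4 [78T→78T]: ω = 12747.4787×78/78 = 12747.4787 rpm, dir flips to +; running = +12747.4787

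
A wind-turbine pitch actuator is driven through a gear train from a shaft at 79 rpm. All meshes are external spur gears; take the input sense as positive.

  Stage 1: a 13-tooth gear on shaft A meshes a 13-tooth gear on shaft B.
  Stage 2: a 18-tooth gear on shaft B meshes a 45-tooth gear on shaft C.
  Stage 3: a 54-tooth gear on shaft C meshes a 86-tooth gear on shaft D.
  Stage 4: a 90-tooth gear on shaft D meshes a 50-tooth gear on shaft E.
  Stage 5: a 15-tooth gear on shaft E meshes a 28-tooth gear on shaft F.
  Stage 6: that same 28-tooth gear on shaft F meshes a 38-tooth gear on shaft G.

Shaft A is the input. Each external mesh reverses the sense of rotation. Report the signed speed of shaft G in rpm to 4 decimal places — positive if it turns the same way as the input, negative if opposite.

+14.0982 rpm (same as input, |ω| = 14.0982 rpm)

Stage 1 [13T→13T]: ω = 79.0000×13/13 = 79.0000 rpm, dir flips to −; running = −79.0000
Stage 2 [18T→45T]: ω = 79.0000×18/45 = 31.6000 rpm, dir flips to +; running = +31.6000
Stage 3 [54T→86T]: ω = 31.6000×54/86 = 19.8419 rpm, dir flips to −; running = −19.8419
Stage 4 [90T→50T]: ω = 19.8419×90/50 = 35.7153 rpm, dir flips to +; running = +35.7153
Stage 5 [15T→28T]: ω = 35.7153×15/28 = 19.1332 rpm, dir flips to −; running = −19.1332
Stage 6 [28T→38T]: ω = 19.1332×28/38 = 14.0982 rpm, dir flips to +; running = +14.0982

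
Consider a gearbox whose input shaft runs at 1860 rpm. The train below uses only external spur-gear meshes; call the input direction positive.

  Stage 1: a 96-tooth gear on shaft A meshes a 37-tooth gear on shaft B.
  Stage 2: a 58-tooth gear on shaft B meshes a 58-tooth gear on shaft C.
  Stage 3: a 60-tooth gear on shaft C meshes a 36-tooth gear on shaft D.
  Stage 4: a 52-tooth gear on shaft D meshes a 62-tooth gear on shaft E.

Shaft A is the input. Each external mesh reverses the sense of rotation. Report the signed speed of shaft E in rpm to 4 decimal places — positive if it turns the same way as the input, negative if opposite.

Stage 1 [96T→37T]: ω = 1860.0000×96/37 = 4825.9459 rpm, dir flips to −; running = −4825.9459
Stage 2 [58T→58T]: ω = 4825.9459×58/58 = 4825.9459 rpm, dir flips to +; running = +4825.9459
Stage 3 [60T→36T]: ω = 4825.9459×60/36 = 8043.2432 rpm, dir flips to −; running = −8043.2432
Stage 4 [52T→62T]: ω = 8043.2432×52/62 = 6745.9459 rpm, dir flips to +; running = +6745.9459

+6745.9459 rpm (same as input, |ω| = 6745.9459 rpm)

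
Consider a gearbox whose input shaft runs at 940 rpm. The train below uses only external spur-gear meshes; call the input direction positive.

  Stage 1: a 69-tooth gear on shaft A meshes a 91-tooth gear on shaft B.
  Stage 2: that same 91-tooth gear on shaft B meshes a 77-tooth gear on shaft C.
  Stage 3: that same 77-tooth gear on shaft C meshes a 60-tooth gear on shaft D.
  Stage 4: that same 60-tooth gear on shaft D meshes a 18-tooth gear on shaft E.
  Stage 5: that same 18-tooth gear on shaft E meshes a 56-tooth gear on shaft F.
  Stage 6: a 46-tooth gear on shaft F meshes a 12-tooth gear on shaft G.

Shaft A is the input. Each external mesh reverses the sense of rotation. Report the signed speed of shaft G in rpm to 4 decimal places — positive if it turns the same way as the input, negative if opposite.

Stage 1 [69T→91T]: ω = 940.0000×69/91 = 712.7473 rpm, dir flips to −; running = −712.7473
Stage 2 [91T→77T]: ω = 712.7473×91/77 = 842.3377 rpm, dir flips to +; running = +842.3377
Stage 3 [77T→60T]: ω = 842.3377×77/60 = 1081.0000 rpm, dir flips to −; running = −1081.0000
Stage 4 [60T→18T]: ω = 1081.0000×60/18 = 3603.3333 rpm, dir flips to +; running = +3603.3333
Stage 5 [18T→56T]: ω = 3603.3333×18/56 = 1158.2143 rpm, dir flips to −; running = −1158.2143
Stage 6 [46T→12T]: ω = 1158.2143×46/12 = 4439.8214 rpm, dir flips to +; running = +4439.8214

+4439.8214 rpm (same as input, |ω| = 4439.8214 rpm)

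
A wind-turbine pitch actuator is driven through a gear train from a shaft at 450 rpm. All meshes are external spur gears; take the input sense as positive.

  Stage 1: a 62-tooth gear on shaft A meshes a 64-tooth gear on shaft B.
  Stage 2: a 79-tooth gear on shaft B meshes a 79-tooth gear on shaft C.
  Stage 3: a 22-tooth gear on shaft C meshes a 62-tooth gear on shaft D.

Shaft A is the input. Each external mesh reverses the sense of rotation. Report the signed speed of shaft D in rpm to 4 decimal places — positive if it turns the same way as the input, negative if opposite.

-154.6875 rpm (opposite to input, |ω| = 154.6875 rpm)

Stage 1 [62T→64T]: ω = 450.0000×62/64 = 435.9375 rpm, dir flips to −; running = −435.9375
Stage 2 [79T→79T]: ω = 435.9375×79/79 = 435.9375 rpm, dir flips to +; running = +435.9375
Stage 3 [22T→62T]: ω = 435.9375×22/62 = 154.6875 rpm, dir flips to −; running = −154.6875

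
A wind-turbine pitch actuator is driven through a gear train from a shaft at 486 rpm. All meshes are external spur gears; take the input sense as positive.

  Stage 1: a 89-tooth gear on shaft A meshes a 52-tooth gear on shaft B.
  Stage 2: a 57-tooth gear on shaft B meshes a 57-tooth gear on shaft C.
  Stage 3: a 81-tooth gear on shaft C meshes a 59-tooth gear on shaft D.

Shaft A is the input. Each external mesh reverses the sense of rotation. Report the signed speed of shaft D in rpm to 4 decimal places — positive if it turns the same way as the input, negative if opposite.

Stage 1 [89T→52T]: ω = 486.0000×89/52 = 831.8077 rpm, dir flips to −; running = −831.8077
Stage 2 [57T→57T]: ω = 831.8077×57/57 = 831.8077 rpm, dir flips to +; running = +831.8077
Stage 3 [81T→59T]: ω = 831.8077×81/59 = 1141.9733 rpm, dir flips to −; running = −1141.9733

-1141.9733 rpm (opposite to input, |ω| = 1141.9733 rpm)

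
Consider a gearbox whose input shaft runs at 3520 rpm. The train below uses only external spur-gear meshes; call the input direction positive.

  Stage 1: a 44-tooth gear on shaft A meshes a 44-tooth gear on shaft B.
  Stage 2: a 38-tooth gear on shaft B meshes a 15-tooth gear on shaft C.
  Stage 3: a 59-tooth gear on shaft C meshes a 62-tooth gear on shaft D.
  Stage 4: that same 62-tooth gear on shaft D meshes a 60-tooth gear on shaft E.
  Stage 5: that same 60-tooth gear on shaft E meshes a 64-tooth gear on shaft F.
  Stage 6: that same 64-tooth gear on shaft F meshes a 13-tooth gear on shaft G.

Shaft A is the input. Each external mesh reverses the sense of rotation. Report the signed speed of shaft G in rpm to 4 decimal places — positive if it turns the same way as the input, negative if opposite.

Stage 1 [44T→44T]: ω = 3520.0000×44/44 = 3520.0000 rpm, dir flips to −; running = −3520.0000
Stage 2 [38T→15T]: ω = 3520.0000×38/15 = 8917.3333 rpm, dir flips to +; running = +8917.3333
Stage 3 [59T→62T]: ω = 8917.3333×59/62 = 8485.8495 rpm, dir flips to −; running = −8485.8495
Stage 4 [62T→60T]: ω = 8485.8495×62/60 = 8768.7111 rpm, dir flips to +; running = +8768.7111
Stage 5 [60T→64T]: ω = 8768.7111×60/64 = 8220.6667 rpm, dir flips to −; running = −8220.6667
Stage 6 [64T→13T]: ω = 8220.6667×64/13 = 40470.9744 rpm, dir flips to +; running = +40470.9744

+40470.9744 rpm (same as input, |ω| = 40470.9744 rpm)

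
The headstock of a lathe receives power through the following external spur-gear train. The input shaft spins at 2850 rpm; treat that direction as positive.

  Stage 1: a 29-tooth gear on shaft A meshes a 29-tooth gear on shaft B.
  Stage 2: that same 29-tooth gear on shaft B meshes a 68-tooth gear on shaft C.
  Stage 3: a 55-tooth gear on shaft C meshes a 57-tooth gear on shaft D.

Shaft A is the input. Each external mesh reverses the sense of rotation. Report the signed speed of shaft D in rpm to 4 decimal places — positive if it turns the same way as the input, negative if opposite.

-1172.7941 rpm (opposite to input, |ω| = 1172.7941 rpm)

Stage 1 [29T→29T]: ω = 2850.0000×29/29 = 2850.0000 rpm, dir flips to −; running = −2850.0000
Stage 2 [29T→68T]: ω = 2850.0000×29/68 = 1215.4412 rpm, dir flips to +; running = +1215.4412
Stage 3 [55T→57T]: ω = 1215.4412×55/57 = 1172.7941 rpm, dir flips to −; running = −1172.7941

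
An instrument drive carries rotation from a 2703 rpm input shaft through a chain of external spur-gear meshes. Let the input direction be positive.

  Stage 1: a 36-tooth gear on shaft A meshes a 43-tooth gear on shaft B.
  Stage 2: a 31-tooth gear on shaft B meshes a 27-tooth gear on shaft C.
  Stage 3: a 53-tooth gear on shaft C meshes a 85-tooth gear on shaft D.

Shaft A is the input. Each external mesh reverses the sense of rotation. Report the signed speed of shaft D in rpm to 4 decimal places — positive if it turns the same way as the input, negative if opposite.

Stage 1 [36T→43T]: ω = 2703.0000×36/43 = 2262.9767 rpm, dir flips to −; running = −2262.9767
Stage 2 [31T→27T]: ω = 2262.9767×31/27 = 2598.2326 rpm, dir flips to +; running = +2598.2326
Stage 3 [53T→85T]: ω = 2598.2326×53/85 = 1620.0744 rpm, dir flips to −; running = −1620.0744

-1620.0744 rpm (opposite to input, |ω| = 1620.0744 rpm)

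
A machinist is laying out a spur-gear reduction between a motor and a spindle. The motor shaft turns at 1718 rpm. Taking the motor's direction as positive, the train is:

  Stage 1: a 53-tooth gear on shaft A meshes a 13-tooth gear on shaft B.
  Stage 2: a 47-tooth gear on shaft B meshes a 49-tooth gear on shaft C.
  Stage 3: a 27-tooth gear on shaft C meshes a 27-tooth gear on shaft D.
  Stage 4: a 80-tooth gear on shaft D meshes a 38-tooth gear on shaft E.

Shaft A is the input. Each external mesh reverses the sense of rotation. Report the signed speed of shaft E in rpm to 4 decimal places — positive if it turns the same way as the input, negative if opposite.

Stage 1 [53T→13T]: ω = 1718.0000×53/13 = 7004.1538 rpm, dir flips to −; running = −7004.1538
Stage 2 [47T→49T]: ω = 7004.1538×47/49 = 6718.2700 rpm, dir flips to +; running = +6718.2700
Stage 3 [27T→27T]: ω = 6718.2700×27/27 = 6718.2700 rpm, dir flips to −; running = −6718.2700
Stage 4 [80T→38T]: ω = 6718.2700×80/38 = 14143.7263 rpm, dir flips to +; running = +14143.7263

+14143.7263 rpm (same as input, |ω| = 14143.7263 rpm)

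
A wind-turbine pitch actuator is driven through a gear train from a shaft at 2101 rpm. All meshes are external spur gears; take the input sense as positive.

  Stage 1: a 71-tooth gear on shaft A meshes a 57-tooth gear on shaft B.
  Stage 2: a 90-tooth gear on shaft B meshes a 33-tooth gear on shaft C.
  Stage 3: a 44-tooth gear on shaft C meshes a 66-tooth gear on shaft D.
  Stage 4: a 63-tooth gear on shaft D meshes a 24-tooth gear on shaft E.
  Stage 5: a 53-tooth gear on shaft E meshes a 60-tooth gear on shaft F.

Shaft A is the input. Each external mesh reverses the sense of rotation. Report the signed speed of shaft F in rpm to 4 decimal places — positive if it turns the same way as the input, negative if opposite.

Stage 1 [71T→57T]: ω = 2101.0000×71/57 = 2617.0351 rpm, dir flips to −; running = −2617.0351
Stage 2 [90T→33T]: ω = 2617.0351×90/33 = 7137.3684 rpm, dir flips to +; running = +7137.3684
Stage 3 [44T→66T]: ω = 7137.3684×44/66 = 4758.2456 rpm, dir flips to −; running = −4758.2456
Stage 4 [63T→24T]: ω = 4758.2456×63/24 = 12490.3947 rpm, dir flips to +; running = +12490.3947
Stage 5 [53T→60T]: ω = 12490.3947×53/60 = 11033.1820 rpm, dir flips to −; running = −11033.1820

-11033.1820 rpm (opposite to input, |ω| = 11033.1820 rpm)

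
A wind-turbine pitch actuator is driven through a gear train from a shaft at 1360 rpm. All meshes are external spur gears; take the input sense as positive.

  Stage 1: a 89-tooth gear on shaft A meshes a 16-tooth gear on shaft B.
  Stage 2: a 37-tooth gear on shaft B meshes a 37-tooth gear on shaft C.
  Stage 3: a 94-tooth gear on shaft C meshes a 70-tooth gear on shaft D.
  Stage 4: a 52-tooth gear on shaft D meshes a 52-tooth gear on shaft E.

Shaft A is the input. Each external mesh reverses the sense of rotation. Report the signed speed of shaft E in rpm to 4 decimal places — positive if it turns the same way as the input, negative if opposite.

Stage 1 [89T→16T]: ω = 1360.0000×89/16 = 7565.0000 rpm, dir flips to −; running = −7565.0000
Stage 2 [37T→37T]: ω = 7565.0000×37/37 = 7565.0000 rpm, dir flips to +; running = +7565.0000
Stage 3 [94T→70T]: ω = 7565.0000×94/70 = 10158.7143 rpm, dir flips to −; running = −10158.7143
Stage 4 [52T→52T]: ω = 10158.7143×52/52 = 10158.7143 rpm, dir flips to +; running = +10158.7143

+10158.7143 rpm (same as input, |ω| = 10158.7143 rpm)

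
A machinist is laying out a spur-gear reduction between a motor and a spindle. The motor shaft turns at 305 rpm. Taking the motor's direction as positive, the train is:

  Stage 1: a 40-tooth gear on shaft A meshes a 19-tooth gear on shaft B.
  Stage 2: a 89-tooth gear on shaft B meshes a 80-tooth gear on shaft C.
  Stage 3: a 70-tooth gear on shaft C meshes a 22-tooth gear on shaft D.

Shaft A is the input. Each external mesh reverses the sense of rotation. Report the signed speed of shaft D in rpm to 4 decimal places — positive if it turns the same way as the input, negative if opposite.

-2272.9067 rpm (opposite to input, |ω| = 2272.9067 rpm)

Stage 1 [40T→19T]: ω = 305.0000×40/19 = 642.1053 rpm, dir flips to −; running = −642.1053
Stage 2 [89T→80T]: ω = 642.1053×89/80 = 714.3421 rpm, dir flips to +; running = +714.3421
Stage 3 [70T→22T]: ω = 714.3421×70/22 = 2272.9067 rpm, dir flips to −; running = −2272.9067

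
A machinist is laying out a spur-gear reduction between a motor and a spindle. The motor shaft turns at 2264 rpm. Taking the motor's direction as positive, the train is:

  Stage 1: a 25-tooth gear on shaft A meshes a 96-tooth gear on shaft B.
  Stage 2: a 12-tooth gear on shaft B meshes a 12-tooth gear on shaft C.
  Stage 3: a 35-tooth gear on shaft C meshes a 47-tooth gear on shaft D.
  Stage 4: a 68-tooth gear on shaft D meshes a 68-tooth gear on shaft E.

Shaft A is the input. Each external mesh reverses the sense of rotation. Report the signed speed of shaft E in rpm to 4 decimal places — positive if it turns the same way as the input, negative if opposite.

+439.0514 rpm (same as input, |ω| = 439.0514 rpm)

Stage 1 [25T→96T]: ω = 2264.0000×25/96 = 589.5833 rpm, dir flips to −; running = −589.5833
Stage 2 [12T→12T]: ω = 589.5833×12/12 = 589.5833 rpm, dir flips to +; running = +589.5833
Stage 3 [35T→47T]: ω = 589.5833×35/47 = 439.0514 rpm, dir flips to −; running = −439.0514
Stage 4 [68T→68T]: ω = 439.0514×68/68 = 439.0514 rpm, dir flips to +; running = +439.0514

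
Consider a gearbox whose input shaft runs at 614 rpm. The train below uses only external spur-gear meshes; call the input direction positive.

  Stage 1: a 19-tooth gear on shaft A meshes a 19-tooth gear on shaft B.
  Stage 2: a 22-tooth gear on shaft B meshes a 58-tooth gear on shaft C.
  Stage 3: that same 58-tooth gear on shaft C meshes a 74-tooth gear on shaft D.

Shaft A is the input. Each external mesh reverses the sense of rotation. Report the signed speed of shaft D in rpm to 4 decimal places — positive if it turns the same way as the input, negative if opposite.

Stage 1 [19T→19T]: ω = 614.0000×19/19 = 614.0000 rpm, dir flips to −; running = −614.0000
Stage 2 [22T→58T]: ω = 614.0000×22/58 = 232.8966 rpm, dir flips to +; running = +232.8966
Stage 3 [58T→74T]: ω = 232.8966×58/74 = 182.5405 rpm, dir flips to −; running = −182.5405

-182.5405 rpm (opposite to input, |ω| = 182.5405 rpm)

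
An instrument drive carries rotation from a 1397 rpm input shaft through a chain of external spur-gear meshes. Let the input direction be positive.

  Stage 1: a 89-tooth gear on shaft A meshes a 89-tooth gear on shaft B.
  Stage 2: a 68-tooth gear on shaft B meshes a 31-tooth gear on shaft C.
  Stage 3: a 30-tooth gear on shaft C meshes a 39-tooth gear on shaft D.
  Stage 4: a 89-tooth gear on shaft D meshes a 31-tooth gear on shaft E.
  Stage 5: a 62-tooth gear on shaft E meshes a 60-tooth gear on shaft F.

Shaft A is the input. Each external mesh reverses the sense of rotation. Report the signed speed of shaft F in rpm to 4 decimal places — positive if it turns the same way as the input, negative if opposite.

-6993.0885 rpm (opposite to input, |ω| = 6993.0885 rpm)

Stage 1 [89T→89T]: ω = 1397.0000×89/89 = 1397.0000 rpm, dir flips to −; running = −1397.0000
Stage 2 [68T→31T]: ω = 1397.0000×68/31 = 3064.3871 rpm, dir flips to +; running = +3064.3871
Stage 3 [30T→39T]: ω = 3064.3871×30/39 = 2357.2208 rpm, dir flips to −; running = −2357.2208
Stage 4 [89T→31T]: ω = 2357.2208×89/31 = 6767.5050 rpm, dir flips to +; running = +6767.5050
Stage 5 [62T→60T]: ω = 6767.5050×62/60 = 6993.0885 rpm, dir flips to −; running = −6993.0885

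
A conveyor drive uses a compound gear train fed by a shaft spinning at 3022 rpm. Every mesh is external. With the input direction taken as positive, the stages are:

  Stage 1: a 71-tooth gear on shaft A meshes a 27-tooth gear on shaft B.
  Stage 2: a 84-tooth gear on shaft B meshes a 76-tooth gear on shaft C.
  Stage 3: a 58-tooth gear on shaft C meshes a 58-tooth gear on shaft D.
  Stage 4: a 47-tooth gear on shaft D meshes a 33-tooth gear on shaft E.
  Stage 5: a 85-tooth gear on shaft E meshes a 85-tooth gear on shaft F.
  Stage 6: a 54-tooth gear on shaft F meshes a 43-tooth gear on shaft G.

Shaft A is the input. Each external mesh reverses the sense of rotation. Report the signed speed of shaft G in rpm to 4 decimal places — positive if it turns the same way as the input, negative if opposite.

+15709.5578 rpm (same as input, |ω| = 15709.5578 rpm)

Stage 1 [71T→27T]: ω = 3022.0000×71/27 = 7946.7407 rpm, dir flips to −; running = −7946.7407
Stage 2 [84T→76T]: ω = 7946.7407×84/76 = 8783.2398 rpm, dir flips to +; running = +8783.2398
Stage 3 [58T→58T]: ω = 8783.2398×58/58 = 8783.2398 rpm, dir flips to −; running = −8783.2398
Stage 4 [47T→33T]: ω = 8783.2398×47/33 = 12509.4627 rpm, dir flips to +; running = +12509.4627
Stage 5 [85T→85T]: ω = 12509.4627×85/85 = 12509.4627 rpm, dir flips to −; running = −12509.4627
Stage 6 [54T→43T]: ω = 12509.4627×54/43 = 15709.5578 rpm, dir flips to +; running = +15709.5578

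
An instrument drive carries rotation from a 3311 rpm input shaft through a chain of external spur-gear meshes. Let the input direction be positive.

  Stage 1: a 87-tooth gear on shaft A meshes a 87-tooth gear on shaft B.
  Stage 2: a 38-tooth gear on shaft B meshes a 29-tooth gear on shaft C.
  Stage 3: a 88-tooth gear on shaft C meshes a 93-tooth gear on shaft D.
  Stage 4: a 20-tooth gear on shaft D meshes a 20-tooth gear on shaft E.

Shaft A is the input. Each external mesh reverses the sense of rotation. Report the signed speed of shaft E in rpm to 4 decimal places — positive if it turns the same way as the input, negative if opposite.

Stage 1 [87T→87T]: ω = 3311.0000×87/87 = 3311.0000 rpm, dir flips to −; running = −3311.0000
Stage 2 [38T→29T]: ω = 3311.0000×38/29 = 4338.5517 rpm, dir flips to +; running = +4338.5517
Stage 3 [88T→93T]: ω = 4338.5517×88/93 = 4105.2963 rpm, dir flips to −; running = −4105.2963
Stage 4 [20T→20T]: ω = 4105.2963×20/20 = 4105.2963 rpm, dir flips to +; running = +4105.2963

+4105.2963 rpm (same as input, |ω| = 4105.2963 rpm)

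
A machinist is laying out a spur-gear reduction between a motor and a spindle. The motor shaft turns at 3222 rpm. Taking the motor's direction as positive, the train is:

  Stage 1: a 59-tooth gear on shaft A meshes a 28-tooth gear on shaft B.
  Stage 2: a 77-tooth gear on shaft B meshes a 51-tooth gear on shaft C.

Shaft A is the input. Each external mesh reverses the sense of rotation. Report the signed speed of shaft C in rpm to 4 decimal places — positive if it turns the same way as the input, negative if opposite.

Stage 1 [59T→28T]: ω = 3222.0000×59/28 = 6789.2143 rpm, dir flips to −; running = −6789.2143
Stage 2 [77T→51T]: ω = 6789.2143×77/51 = 10250.3824 rpm, dir flips to +; running = +10250.3824

+10250.3824 rpm (same as input, |ω| = 10250.3824 rpm)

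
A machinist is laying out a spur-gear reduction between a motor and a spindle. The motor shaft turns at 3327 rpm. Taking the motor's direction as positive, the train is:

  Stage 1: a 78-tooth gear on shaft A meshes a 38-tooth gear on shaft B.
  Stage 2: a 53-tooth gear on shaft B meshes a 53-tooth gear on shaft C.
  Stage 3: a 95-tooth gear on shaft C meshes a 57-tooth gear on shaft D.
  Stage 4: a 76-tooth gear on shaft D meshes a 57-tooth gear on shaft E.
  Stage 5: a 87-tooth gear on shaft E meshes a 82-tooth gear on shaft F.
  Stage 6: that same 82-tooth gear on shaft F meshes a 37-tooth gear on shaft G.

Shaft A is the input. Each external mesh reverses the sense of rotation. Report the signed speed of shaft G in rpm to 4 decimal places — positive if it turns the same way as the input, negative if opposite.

Stage 1 [78T→38T]: ω = 3327.0000×78/38 = 6829.1053 rpm, dir flips to −; running = −6829.1053
Stage 2 [53T→53T]: ω = 6829.1053×53/53 = 6829.1053 rpm, dir flips to +; running = +6829.1053
Stage 3 [95T→57T]: ω = 6829.1053×95/57 = 11381.8421 rpm, dir flips to −; running = −11381.8421
Stage 4 [76T→57T]: ω = 11381.8421×76/57 = 15175.7895 rpm, dir flips to +; running = +15175.7895
Stage 5 [87T→82T]: ω = 15175.7895×87/82 = 16101.1425 rpm, dir flips to −; running = −16101.1425
Stage 6 [82T→37T]: ω = 16101.1425×82/37 = 35683.6131 rpm, dir flips to +; running = +35683.6131

+35683.6131 rpm (same as input, |ω| = 35683.6131 rpm)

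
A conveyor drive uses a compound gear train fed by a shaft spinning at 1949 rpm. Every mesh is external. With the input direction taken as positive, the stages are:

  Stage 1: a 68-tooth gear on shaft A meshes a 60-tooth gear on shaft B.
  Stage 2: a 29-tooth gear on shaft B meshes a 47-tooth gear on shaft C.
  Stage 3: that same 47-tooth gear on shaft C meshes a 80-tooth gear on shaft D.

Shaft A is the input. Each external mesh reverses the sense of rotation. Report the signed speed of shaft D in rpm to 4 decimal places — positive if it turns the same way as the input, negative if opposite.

Stage 1 [68T→60T]: ω = 1949.0000×68/60 = 2208.8667 rpm, dir flips to −; running = −2208.8667
Stage 2 [29T→47T]: ω = 2208.8667×29/47 = 1362.9177 rpm, dir flips to +; running = +1362.9177
Stage 3 [47T→80T]: ω = 1362.9177×47/80 = 800.7142 rpm, dir flips to −; running = −800.7142

-800.7142 rpm (opposite to input, |ω| = 800.7142 rpm)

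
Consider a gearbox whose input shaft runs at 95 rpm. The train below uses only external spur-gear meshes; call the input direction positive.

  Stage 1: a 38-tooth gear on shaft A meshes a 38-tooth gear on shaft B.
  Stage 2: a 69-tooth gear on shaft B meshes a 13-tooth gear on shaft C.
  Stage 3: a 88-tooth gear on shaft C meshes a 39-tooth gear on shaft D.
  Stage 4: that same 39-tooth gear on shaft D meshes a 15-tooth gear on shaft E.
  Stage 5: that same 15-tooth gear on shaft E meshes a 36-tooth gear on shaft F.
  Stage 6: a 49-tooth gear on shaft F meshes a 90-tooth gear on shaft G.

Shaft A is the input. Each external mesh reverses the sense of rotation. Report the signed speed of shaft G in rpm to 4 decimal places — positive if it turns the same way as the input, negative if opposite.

Stage 1 [38T→38T]: ω = 95.0000×38/38 = 95.0000 rpm, dir flips to −; running = −95.0000
Stage 2 [69T→13T]: ω = 95.0000×69/13 = 504.2308 rpm, dir flips to +; running = +504.2308
Stage 3 [88T→39T]: ω = 504.2308×88/39 = 1137.7515 rpm, dir flips to −; running = −1137.7515
Stage 4 [39T→15T]: ω = 1137.7515×39/15 = 2958.1538 rpm, dir flips to +; running = +2958.1538
Stage 5 [15T→36T]: ω = 2958.1538×15/36 = 1232.5641 rpm, dir flips to −; running = −1232.5641
Stage 6 [49T→90T]: ω = 1232.5641×49/90 = 671.0627 rpm, dir flips to +; running = +671.0627

+671.0627 rpm (same as input, |ω| = 671.0627 rpm)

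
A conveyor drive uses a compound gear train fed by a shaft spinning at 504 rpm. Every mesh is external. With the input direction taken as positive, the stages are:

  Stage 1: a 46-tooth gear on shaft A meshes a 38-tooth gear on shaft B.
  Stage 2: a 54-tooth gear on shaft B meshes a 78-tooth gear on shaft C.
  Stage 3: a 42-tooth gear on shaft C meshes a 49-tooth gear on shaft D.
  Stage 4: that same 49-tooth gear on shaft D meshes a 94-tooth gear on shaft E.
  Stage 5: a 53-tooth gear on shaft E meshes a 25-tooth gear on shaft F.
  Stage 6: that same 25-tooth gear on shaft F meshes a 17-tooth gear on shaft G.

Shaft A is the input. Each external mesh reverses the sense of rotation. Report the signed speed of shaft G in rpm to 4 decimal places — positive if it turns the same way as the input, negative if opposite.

Stage 1 [46T→38T]: ω = 504.0000×46/38 = 610.1053 rpm, dir flips to −; running = −610.1053
Stage 2 [54T→78T]: ω = 610.1053×54/78 = 422.3806 rpm, dir flips to +; running = +422.3806
Stage 3 [42T→49T]: ω = 422.3806×42/49 = 362.0405 rpm, dir flips to −; running = −362.0405
Stage 4 [49T→94T]: ω = 362.0405×49/94 = 188.7232 rpm, dir flips to +; running = +188.7232
Stage 5 [53T→25T]: ω = 188.7232×53/25 = 400.0933 rpm, dir flips to −; running = −400.0933
Stage 6 [25T→17T]: ω = 400.0933×25/17 = 588.3724 rpm, dir flips to +; running = +588.3724

+588.3724 rpm (same as input, |ω| = 588.3724 rpm)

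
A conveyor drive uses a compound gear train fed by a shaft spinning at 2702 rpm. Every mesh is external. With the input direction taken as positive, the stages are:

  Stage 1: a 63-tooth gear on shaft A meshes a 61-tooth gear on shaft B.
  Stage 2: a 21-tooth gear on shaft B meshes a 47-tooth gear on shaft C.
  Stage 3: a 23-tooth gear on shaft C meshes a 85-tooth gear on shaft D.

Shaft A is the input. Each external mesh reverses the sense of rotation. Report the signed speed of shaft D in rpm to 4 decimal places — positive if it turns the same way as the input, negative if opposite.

Stage 1 [63T→61T]: ω = 2702.0000×63/61 = 2790.5902 rpm, dir flips to −; running = −2790.5902
Stage 2 [21T→47T]: ω = 2790.5902×21/47 = 1246.8594 rpm, dir flips to +; running = +1246.8594
Stage 3 [23T→85T]: ω = 1246.8594×23/85 = 337.3855 rpm, dir flips to −; running = −337.3855

-337.3855 rpm (opposite to input, |ω| = 337.3855 rpm)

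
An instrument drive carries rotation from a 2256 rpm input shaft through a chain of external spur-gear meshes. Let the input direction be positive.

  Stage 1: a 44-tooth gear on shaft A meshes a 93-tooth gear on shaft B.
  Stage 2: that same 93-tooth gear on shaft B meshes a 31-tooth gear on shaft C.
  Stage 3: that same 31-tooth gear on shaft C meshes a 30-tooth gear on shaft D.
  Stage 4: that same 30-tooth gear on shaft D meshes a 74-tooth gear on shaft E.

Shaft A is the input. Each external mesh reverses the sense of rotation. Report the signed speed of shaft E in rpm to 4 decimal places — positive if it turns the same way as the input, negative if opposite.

Stage 1 [44T→93T]: ω = 2256.0000×44/93 = 1067.3548 rpm, dir flips to −; running = −1067.3548
Stage 2 [93T→31T]: ω = 1067.3548×93/31 = 3202.0645 rpm, dir flips to +; running = +3202.0645
Stage 3 [31T→30T]: ω = 3202.0645×31/30 = 3308.8000 rpm, dir flips to −; running = −3308.8000
Stage 4 [30T→74T]: ω = 3308.8000×30/74 = 1341.4054 rpm, dir flips to +; running = +1341.4054

+1341.4054 rpm (same as input, |ω| = 1341.4054 rpm)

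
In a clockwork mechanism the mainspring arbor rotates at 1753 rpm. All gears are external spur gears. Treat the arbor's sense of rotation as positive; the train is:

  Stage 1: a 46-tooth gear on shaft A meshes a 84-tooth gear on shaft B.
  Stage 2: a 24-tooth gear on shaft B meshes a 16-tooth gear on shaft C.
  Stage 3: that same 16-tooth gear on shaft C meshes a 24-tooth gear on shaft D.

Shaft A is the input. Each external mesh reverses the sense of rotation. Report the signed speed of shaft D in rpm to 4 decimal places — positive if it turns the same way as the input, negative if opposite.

Stage 1 [46T→84T]: ω = 1753.0000×46/84 = 959.9762 rpm, dir flips to −; running = −959.9762
Stage 2 [24T→16T]: ω = 959.9762×24/16 = 1439.9643 rpm, dir flips to +; running = +1439.9643
Stage 3 [16T→24T]: ω = 1439.9643×16/24 = 959.9762 rpm, dir flips to −; running = −959.9762

-959.9762 rpm (opposite to input, |ω| = 959.9762 rpm)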